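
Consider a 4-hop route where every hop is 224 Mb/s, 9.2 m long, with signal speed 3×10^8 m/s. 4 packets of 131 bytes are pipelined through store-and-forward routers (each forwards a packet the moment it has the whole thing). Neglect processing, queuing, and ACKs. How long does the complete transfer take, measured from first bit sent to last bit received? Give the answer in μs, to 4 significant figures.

Per-hop transmission t_tx = L/R = 1048/224000000 = 4.67857 μs.
Per-hop propagation t_prop = 9.2/300000000 = 0.0306667 μs.
Pipeline fill: first packet needs 4·t_tx to clear all hops; remaining 3 packets each add one t_tx.
Total = (4+4-1)·t_tx + 4·t_prop = 7·4.67857 + 4·0.0306667 = 32.87 μs.

32.87 μs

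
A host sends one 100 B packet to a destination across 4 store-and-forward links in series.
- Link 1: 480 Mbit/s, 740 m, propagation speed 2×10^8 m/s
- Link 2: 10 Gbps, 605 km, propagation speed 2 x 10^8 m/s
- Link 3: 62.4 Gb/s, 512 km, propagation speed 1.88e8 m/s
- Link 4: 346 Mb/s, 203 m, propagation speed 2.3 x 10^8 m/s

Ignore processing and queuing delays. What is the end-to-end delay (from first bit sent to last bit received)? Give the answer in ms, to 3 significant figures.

L = 100 × 8 = 800 bits.
Transmission delays (L/R per hop): 0.00166667, 8e-05, 1.28205e-05, 0.00231214 ms; sum = 0.00407163 ms.
Propagation delays (d/s per hop): 0.0037, 3.025, 2.7234, 0.000882609 ms; sum = 5.75299 ms.
End-to-end = 5.76 ms.

5.76 ms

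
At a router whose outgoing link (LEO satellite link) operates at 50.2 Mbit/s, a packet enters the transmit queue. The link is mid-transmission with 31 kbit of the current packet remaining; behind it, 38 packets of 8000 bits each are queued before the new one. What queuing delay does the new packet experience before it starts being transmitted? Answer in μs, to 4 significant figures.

Each queued packet: L/R = 8000/50200000 = 159.363 μs.
38 queued → 6055.78 μs.
Plus remaining 31000 bits of current packet: 617.53 μs.
Queuing delay = 6673 μs.

6673 μs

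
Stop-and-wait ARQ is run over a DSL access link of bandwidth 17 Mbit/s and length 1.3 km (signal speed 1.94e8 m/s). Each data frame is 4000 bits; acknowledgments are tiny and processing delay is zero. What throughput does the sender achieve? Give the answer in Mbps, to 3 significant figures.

t_tx = L/R = 4000/17000000 = 0.000235294 s.
t_prop = 1300/194000000 = 6.70103e-06 s; RTT = 1.34021e-05 s.
Cycle = t_tx + RTT = 0.000248696 s.
Throughput = L / cycle = 4000 / 0.000248696 = 16.1 Mbps.

16.1 Mbps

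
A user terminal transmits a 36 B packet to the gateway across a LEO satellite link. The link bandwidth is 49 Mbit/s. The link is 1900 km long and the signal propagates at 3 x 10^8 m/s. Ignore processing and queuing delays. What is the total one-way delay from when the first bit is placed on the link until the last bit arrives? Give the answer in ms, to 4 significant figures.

6.339 ms

L = 36 × 8 = 288 bits.
Transmission delay = L/R = 288 / 49000000 = 0.00587755 ms.
Propagation delay = d/s = 1900000 m / 300000000 m/s = 6.33333 ms.
Total = 6.339 ms.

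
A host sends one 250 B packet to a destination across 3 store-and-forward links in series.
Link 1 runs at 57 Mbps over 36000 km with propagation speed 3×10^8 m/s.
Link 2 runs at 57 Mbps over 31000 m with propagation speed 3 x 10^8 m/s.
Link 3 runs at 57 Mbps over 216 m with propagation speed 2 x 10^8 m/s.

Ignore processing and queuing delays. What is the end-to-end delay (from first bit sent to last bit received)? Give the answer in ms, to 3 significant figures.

120 ms

L = 250 × 8 = 2000 bits.
Transmission delay per hop = L/R = 2000/57000000 = 0.0350877 ms; 3 hops → 0.105263 ms.
Propagation delays (d/s per hop): 120, 0.103333, 0.00108 ms; sum = 120.104 ms.
End-to-end = 120 ms.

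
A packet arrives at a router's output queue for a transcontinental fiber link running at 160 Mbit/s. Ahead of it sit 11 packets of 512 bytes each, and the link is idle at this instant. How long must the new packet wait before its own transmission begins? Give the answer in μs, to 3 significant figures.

Each queued packet: L/R = 4096/160000000 = 25.6 μs.
11 queued → 281.6 μs.
Queuing delay = 282 μs.

282 μs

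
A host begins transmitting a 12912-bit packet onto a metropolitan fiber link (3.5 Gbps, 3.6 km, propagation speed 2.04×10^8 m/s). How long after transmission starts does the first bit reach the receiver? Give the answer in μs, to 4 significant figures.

17.65 μs

First bit experiences only propagation delay: d/s = 3600/204000000 = 17.65 μs.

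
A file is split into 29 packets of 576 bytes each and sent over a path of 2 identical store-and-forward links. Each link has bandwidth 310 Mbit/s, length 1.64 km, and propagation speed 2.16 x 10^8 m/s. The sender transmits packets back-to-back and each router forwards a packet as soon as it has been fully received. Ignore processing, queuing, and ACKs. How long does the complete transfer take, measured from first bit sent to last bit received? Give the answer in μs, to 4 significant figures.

Per-hop transmission t_tx = L/R = 4608/310000000 = 14.8645 μs.
Per-hop propagation t_prop = 1640/216000000 = 7.59259 μs.
Pipeline fill: first packet needs 2·t_tx to clear all hops; remaining 28 packets each add one t_tx.
Total = (2+29-1)·t_tx + 2·t_prop = 30·14.8645 + 2·7.59259 = 461.1 μs.

461.1 μs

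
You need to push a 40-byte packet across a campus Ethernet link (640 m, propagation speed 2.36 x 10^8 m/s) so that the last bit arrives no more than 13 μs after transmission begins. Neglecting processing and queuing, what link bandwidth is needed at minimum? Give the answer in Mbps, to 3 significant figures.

L = 320 bits.
Propagation delay = 640 / 236000000 = 2.71186 μs.
Transmission budget = 13 − 2.71186 = 10.2881 μs.
R ≥ L / t_tx = 320 bits / 1.02881e-05 s = 31.1 Mbps.

31.1 Mbps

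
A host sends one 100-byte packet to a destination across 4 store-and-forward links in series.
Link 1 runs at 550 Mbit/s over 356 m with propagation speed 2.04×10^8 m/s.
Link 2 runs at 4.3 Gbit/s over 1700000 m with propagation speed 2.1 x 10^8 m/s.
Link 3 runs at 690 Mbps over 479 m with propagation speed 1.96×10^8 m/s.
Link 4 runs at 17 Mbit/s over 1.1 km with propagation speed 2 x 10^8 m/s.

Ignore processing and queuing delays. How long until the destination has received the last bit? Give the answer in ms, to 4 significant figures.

8.155 ms

L = 100 × 8 = 800 bits.
Transmission delays (L/R per hop): 0.00145455, 0.000186047, 0.00115942, 0.0470588 ms; sum = 0.0498588 ms.
Propagation delays (d/s per hop): 0.0017451, 8.09524, 0.00244388, 0.0055 ms; sum = 8.10493 ms.
End-to-end = 8.155 ms.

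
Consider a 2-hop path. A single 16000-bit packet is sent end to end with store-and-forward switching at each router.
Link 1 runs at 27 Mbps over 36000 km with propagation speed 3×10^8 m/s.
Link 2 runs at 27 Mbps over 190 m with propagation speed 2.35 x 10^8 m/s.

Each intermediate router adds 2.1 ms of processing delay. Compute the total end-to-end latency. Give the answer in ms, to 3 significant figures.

Transmission delay per hop = L/R = 16000/27000000 = 0.592593 ms; 2 hops → 1.18519 ms.
Propagation delays (d/s per hop): 120, 0.000808511 ms; sum = 120.001 ms.
Processing at 1 router(s): 1 × 2.1 ms = 2.1 ms.
End-to-end = 123 ms.

123 ms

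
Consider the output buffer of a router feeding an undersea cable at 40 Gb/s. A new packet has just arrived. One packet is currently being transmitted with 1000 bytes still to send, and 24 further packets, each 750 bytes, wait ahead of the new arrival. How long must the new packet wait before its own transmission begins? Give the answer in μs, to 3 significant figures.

Each queued packet: L/R = 6000/40000000000 = 0.15 μs.
24 queued → 3.6 μs.
Plus remaining 8000 bits of current packet: 0.2 μs.
Queuing delay = 3.80 μs.

3.80 μs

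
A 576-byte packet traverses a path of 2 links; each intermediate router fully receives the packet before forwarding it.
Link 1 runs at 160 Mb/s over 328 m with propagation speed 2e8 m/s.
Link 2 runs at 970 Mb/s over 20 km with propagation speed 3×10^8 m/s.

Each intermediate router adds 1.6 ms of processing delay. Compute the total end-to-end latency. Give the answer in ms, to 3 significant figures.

1.70 ms

L = 576 × 8 = 4608 bits.
Transmission delays (L/R per hop): 0.0288, 0.00475052 ms; sum = 0.0335505 ms.
Propagation delays (d/s per hop): 0.00164, 0.0666667 ms; sum = 0.0683067 ms.
Processing at 1 router(s): 1 × 1.6 ms = 1.6 ms.
End-to-end = 1.70 ms.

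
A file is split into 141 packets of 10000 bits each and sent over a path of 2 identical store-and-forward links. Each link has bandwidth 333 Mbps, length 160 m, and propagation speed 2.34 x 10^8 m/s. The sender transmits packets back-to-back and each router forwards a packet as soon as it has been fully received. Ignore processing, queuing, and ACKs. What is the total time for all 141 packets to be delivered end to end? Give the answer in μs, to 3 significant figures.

Per-hop transmission t_tx = L/R = 10000/333000000 = 30.03 μs.
Per-hop propagation t_prop = 160/234000000 = 0.683761 μs.
Pipeline fill: first packet needs 2·t_tx to clear all hops; remaining 140 packets each add one t_tx.
Total = (2+141-1)·t_tx + 2·t_prop = 142·30.03 + 2·0.683761 = 4270 μs.

4270 μs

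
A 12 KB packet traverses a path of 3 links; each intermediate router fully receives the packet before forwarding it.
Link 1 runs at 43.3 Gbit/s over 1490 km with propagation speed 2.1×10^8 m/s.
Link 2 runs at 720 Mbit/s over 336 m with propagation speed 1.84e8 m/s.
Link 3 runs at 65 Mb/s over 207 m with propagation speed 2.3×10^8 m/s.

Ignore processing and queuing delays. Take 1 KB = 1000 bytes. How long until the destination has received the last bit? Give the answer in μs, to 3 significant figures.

8710 μs

L = 96000 bits.
Transmission delays (L/R per hop): 2.21709, 133.333, 1476.92 μs; sum = 1612.47 μs.
Propagation delays (d/s per hop): 7095.24, 1.82609, 0.9 μs; sum = 7097.96 μs.
End-to-end = 8710 μs.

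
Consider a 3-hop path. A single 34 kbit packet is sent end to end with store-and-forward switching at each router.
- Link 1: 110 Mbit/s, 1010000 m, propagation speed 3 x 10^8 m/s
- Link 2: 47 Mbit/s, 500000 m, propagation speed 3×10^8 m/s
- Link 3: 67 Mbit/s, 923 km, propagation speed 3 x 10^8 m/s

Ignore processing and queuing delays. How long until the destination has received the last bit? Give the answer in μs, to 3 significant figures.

L = 34000 bits.
Transmission delays (L/R per hop): 309.091, 723.404, 507.463 μs; sum = 1539.96 μs.
Propagation delays (d/s per hop): 3366.67, 1666.67, 3076.67 μs; sum = 8110 μs.
End-to-end = 9650 μs.

9650 μs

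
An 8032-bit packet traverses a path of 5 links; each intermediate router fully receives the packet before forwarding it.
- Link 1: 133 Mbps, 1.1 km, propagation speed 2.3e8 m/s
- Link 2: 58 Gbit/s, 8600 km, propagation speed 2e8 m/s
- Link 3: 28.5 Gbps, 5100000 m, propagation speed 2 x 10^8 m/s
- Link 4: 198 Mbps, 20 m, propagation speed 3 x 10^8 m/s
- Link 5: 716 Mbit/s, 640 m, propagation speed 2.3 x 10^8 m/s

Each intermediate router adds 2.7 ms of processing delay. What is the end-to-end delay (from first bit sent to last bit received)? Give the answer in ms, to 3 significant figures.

79.4 ms

Transmission delays (L/R per hop): 0.060391, 0.000138483, 0.000281825, 0.0405657, 0.0112179 ms; sum = 0.112595 ms.
Propagation delays (d/s per hop): 0.00478261, 43, 25.5, 6.66667e-05, 0.00278261 ms; sum = 68.5076 ms.
Processing at 4 router(s): 4 × 2.7 ms = 10.8 ms.
End-to-end = 79.4 ms.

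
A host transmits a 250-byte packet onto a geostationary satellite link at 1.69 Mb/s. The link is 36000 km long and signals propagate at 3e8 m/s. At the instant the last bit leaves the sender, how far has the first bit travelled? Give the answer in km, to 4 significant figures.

355.0 km

t_tx = L/R = 2000/1690000 = 0.00118343 s.
Distance = s × t_tx = 300000000 × 0.00118343 = 355.0 km.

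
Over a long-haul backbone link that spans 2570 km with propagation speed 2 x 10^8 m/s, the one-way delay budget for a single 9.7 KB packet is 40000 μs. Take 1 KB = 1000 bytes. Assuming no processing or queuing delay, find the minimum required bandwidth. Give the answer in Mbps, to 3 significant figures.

L = 77600 bits.
Propagation delay = 2570000 / 200000000 = 12850 μs.
Transmission budget = 40000 − 12850 = 27150 μs.
R ≥ L / t_tx = 77600 bits / 0.02715 s = 2.86 Mbps.

2.86 Mbps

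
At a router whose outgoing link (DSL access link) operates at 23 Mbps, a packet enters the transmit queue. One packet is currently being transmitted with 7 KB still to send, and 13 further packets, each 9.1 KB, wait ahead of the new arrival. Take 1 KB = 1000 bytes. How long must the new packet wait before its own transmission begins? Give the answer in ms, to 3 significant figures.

Each queued packet: L/R = 72800/23000000 = 3.16522 ms.
13 queued → 41.1478 ms.
Plus remaining 56000 bits of current packet: 2.43478 ms.
Queuing delay = 43.6 ms.

43.6 ms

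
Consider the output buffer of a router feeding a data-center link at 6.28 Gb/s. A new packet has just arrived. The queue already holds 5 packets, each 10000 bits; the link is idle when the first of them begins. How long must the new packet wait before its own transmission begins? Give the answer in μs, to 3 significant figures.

7.96 μs

Each queued packet: L/R = 10000/6280000000 = 1.59236 μs.
5 queued → 7.96178 μs.
Queuing delay = 7.96 μs.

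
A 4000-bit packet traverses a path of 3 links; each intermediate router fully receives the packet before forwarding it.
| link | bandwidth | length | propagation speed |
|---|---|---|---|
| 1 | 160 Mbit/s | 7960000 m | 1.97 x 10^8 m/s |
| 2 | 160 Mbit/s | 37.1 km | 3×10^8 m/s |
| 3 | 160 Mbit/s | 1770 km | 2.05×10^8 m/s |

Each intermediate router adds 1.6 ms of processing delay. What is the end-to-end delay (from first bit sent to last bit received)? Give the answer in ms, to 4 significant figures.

Transmission delay per hop = L/R = 4000/160000000 = 0.025 ms; 3 hops → 0.075 ms.
Propagation delays (d/s per hop): 40.4061, 0.123667, 8.63415 ms; sum = 49.1639 ms.
Processing at 2 router(s): 2 × 1.6 ms = 3.2 ms.
End-to-end = 52.44 ms.

52.44 ms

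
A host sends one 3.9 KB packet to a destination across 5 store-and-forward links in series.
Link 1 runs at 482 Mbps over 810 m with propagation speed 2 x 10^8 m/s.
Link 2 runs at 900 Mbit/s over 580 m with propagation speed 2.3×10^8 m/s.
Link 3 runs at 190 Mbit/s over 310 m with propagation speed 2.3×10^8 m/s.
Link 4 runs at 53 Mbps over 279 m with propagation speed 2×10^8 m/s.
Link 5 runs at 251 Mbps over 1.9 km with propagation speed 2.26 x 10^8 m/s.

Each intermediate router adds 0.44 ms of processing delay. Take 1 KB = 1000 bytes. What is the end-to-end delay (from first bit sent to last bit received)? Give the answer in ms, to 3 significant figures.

L = 31200 bits.
Transmission delays (L/R per hop): 0.0647303, 0.0346667, 0.164211, 0.588679, 0.124303 ms; sum = 0.97659 ms.
Propagation delays (d/s per hop): 0.00405, 0.00252174, 0.00134783, 0.001395, 0.00840708 ms; sum = 0.0177216 ms.
Processing at 4 router(s): 4 × 0.44 ms = 1.76 ms.
End-to-end = 2.75 ms.

2.75 ms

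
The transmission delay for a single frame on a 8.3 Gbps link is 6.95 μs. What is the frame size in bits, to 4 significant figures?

57690 bits

L = R × t_tx = 8.3e+09 b/s × 6.95e-06 s = 57685 bits.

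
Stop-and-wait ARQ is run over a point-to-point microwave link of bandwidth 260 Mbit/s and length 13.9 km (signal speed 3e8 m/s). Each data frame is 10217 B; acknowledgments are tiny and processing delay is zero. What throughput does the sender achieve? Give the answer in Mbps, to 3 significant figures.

t_tx = L/R = 81736/260000000 = 0.000314369 s.
t_prop = 13900/300000000 = 4.63333e-05 s; RTT = 9.26667e-05 s.
Cycle = t_tx + RTT = 0.000407036 s.
Throughput = L / cycle = 81736 / 0.000407036 = 201 Mbps.

201 Mbps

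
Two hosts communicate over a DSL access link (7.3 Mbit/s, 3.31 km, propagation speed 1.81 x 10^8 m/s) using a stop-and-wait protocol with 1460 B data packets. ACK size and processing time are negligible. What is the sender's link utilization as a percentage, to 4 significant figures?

97.77 %

t_tx = L/R = 11680/7300000 = 0.0016 s.
t_prop = 3310/181000000 = 1.82873e-05 s; RTT = 3.65746e-05 s.
Cycle = t_tx + RTT = 0.00163657 s.
Utilization = t_tx / cycle = 0.0016/0.00163657 = 97.77 %.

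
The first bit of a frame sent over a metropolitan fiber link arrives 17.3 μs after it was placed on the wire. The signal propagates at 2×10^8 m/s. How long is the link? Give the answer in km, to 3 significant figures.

d = s × t_prop = 200000000 × 1.73e-05 = 3.46 km.

3.46 km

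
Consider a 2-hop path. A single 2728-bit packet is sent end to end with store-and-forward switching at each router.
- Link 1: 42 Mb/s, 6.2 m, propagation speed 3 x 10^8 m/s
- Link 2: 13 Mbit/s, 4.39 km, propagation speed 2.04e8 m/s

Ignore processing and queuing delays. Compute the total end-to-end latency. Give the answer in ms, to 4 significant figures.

Transmission delays (L/R per hop): 0.0649524, 0.209846 ms; sum = 0.274799 ms.
Propagation delays (d/s per hop): 2.06667e-05, 0.0215196 ms; sum = 0.0215403 ms.
End-to-end = 0.2963 ms.

0.2963 ms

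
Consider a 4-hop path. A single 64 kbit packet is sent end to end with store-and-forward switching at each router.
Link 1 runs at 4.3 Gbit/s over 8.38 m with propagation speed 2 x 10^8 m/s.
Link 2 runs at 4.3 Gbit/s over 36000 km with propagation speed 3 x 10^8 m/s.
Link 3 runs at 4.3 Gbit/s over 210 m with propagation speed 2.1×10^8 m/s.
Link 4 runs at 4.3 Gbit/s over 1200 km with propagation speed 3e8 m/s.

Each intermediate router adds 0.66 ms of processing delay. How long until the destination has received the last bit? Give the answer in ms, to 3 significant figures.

L = 64000 bits.
Transmission delay per hop = L/R = 64000/4300000000 = 0.0148837 ms; 4 hops → 0.0595349 ms.
Propagation delays (d/s per hop): 4.19e-05, 120, 0.001, 4 ms; sum = 124.001 ms.
Processing at 3 router(s): 3 × 0.66 ms = 1.98 ms.
End-to-end = 126 ms.

126 ms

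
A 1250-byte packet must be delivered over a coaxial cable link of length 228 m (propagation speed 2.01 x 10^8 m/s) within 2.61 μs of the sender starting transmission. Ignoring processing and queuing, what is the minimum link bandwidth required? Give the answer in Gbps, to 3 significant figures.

6.78 Gbps

L = 10000 bits.
Propagation delay = 228 / 2.01e+08 = 1.13433 μs.
Transmission budget = 2.61 − 1.13433 = 1.47567 μs.
R ≥ L / t_tx = 10000 bits / 1.47567e-06 s = 6.78 Gbps.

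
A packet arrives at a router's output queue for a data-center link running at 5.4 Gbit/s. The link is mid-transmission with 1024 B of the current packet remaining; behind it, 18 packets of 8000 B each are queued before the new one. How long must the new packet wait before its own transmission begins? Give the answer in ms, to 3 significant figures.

Each queued packet: L/R = 64000/5400000000 = 0.0118519 ms.
18 queued → 0.213333 ms.
Plus remaining 8192 bits of current packet: 0.00151704 ms.
Queuing delay = 0.215 ms.

0.215 ms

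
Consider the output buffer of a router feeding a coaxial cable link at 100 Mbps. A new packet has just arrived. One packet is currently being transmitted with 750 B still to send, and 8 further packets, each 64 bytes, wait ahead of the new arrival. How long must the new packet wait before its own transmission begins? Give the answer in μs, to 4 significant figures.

101.0 μs

Each queued packet: L/R = 512/100000000 = 5.12 μs.
8 queued → 40.96 μs.
Plus remaining 6000 bits of current packet: 60 μs.
Queuing delay = 101.0 μs.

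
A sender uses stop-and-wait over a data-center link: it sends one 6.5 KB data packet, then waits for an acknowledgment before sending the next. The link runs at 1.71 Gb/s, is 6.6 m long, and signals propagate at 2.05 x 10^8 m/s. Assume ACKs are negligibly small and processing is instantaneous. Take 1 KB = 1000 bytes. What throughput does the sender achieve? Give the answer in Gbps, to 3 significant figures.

1.71 Gbps

t_tx = L/R = 52000/1710000000 = 3.04094e-05 s.
t_prop = 6.6/2.05e+08 = 3.21951e-08 s; RTT = 6.43902e-08 s.
Cycle = t_tx + RTT = 3.04737e-05 s.
Throughput = L / cycle = 52000 / 3.04737e-05 = 1.71 Gbps.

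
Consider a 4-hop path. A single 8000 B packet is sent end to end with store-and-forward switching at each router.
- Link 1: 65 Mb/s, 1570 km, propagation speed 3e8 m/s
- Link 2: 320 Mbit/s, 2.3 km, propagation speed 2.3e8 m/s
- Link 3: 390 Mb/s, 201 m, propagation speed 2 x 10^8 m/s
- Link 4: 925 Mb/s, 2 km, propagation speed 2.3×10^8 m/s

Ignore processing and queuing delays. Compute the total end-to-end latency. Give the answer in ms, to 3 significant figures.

L = 8000 × 8 = 64000 bits.
Transmission delays (L/R per hop): 0.984615, 0.2, 0.164103, 0.0691892 ms; sum = 1.41791 ms.
Propagation delays (d/s per hop): 5.23333, 0.01, 0.001005, 0.00869565 ms; sum = 5.25303 ms.
End-to-end = 6.67 ms.

6.67 ms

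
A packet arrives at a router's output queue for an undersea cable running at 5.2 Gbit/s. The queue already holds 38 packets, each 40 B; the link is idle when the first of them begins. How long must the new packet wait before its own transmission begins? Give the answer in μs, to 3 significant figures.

Each queued packet: L/R = 320/5200000000 = 0.0615385 μs.
38 queued → 2.33846 μs.
Queuing delay = 2.34 μs.

2.34 μs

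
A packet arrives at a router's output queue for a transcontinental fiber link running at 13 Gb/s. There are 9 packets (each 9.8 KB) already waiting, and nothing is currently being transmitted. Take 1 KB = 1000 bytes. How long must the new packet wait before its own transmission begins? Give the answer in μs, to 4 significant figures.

Each queued packet: L/R = 78400/13000000000 = 6.03077 μs.
9 queued → 54.2769 μs.
Queuing delay = 54.28 μs.

54.28 μs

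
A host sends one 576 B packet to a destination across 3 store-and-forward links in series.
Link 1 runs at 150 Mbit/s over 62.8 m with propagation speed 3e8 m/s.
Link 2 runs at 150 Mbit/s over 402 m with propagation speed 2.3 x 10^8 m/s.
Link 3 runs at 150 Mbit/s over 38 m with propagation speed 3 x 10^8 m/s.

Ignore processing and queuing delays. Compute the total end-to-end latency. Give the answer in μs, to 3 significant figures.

L = 576 × 8 = 4608 bits.
Transmission delay per hop = L/R = 4608/150000000 = 30.72 μs; 3 hops → 92.16 μs.
Propagation delays (d/s per hop): 0.209333, 1.74783, 0.126667 μs; sum = 2.08383 μs.
End-to-end = 94.2 μs.

94.2 μs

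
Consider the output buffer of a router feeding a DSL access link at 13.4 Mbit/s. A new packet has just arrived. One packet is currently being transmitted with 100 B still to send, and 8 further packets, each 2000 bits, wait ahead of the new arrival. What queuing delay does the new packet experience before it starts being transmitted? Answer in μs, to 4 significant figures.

Each queued packet: L/R = 2000/13400000 = 149.254 μs.
8 queued → 1194.03 μs.
Plus remaining 800 bits of current packet: 59.7015 μs.
Queuing delay = 1254 μs.

1254 μs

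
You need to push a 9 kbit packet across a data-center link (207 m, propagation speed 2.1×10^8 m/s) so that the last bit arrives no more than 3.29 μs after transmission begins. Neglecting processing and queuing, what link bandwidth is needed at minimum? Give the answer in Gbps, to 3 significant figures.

3.91 Gbps

Propagation delay = 207 / 210000000 = 0.985714 μs.
Transmission budget = 3.29 − 0.985714 = 2.30429 μs.
R ≥ L / t_tx = 9000 bits / 2.30429e-06 s = 3.91 Gbps.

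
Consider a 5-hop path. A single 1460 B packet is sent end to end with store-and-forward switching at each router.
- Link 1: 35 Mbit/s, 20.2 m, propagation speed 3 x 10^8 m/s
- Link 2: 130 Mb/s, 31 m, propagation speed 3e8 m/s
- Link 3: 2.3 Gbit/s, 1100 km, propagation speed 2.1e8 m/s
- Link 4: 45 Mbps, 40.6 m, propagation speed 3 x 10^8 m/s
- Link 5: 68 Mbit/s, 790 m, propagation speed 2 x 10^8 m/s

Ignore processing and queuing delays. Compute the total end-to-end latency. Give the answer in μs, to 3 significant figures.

L = 1460 × 8 = 11680 bits.
Transmission delays (L/R per hop): 333.714, 89.8462, 5.07826, 259.556, 171.765 μs; sum = 859.959 μs.
Propagation delays (d/s per hop): 0.0673333, 0.103333, 5238.1, 0.135333, 3.95 μs; sum = 5242.35 μs.
End-to-end = 6100 μs.

6100 μs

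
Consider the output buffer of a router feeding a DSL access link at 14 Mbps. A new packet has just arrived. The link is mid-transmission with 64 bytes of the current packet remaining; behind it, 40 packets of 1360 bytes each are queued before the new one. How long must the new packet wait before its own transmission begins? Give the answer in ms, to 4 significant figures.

Each queued packet: L/R = 10880/14000000 = 0.777143 ms.
40 queued → 31.0857 ms.
Plus remaining 512 bits of current packet: 0.0365714 ms.
Queuing delay = 31.12 ms.

31.12 ms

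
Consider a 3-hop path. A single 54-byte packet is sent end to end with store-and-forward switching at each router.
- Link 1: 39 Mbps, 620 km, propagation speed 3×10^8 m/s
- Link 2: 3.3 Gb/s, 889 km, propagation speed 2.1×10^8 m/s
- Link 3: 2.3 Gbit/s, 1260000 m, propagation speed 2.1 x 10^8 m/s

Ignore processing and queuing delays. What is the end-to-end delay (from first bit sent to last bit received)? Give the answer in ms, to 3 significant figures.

L = 54 × 8 = 432 bits.
Transmission delays (L/R per hop): 0.0110769, 0.000130909, 0.000187826 ms; sum = 0.0113957 ms.
Propagation delays (d/s per hop): 2.06667, 4.23333, 6 ms; sum = 12.3 ms.
End-to-end = 12.3 ms.

12.3 ms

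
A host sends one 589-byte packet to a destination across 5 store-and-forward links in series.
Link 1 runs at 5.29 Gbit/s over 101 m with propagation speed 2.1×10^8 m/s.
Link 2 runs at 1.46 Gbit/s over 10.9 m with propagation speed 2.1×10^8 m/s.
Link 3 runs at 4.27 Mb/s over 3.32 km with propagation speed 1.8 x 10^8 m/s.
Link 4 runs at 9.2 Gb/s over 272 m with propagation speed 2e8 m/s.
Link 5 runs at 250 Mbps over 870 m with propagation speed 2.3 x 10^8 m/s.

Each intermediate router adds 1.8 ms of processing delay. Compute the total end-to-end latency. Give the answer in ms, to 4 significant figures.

L = 589 × 8 = 4712 bits.
Transmission delays (L/R per hop): 0.000890737, 0.0032274, 1.10351, 0.000512174, 0.018848 ms; sum = 1.12699 ms.
Propagation delays (d/s per hop): 0.000480952, 5.19048e-05, 0.0184444, 0.00136, 0.00378261 ms; sum = 0.0241199 ms.
Processing at 4 router(s): 4 × 1.8 ms = 7.2 ms.
End-to-end = 8.351 ms.

8.351 ms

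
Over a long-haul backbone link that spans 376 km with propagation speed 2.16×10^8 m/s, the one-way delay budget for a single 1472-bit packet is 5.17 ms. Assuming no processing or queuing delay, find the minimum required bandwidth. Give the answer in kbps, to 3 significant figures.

Propagation delay = 376000 / 216000000 = 1.74074 ms.
Transmission budget = 5.17 − 1.74074 = 3.42926 ms.
R ≥ L / t_tx = 1472 bits / 0.00342926 s = 429 kbps.

429 kbps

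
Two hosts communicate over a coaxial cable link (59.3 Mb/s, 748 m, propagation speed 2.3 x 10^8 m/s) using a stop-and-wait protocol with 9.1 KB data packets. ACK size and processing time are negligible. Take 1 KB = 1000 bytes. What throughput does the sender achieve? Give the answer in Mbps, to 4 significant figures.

58.99 Mbps

t_tx = L/R = 72800/59300000 = 0.00122766 s.
t_prop = 748/2.3e+08 = 3.25217e-06 s; RTT = 6.50435e-06 s.
Cycle = t_tx + RTT = 0.00123416 s.
Throughput = L / cycle = 72800 / 0.00123416 = 58.99 Mbps.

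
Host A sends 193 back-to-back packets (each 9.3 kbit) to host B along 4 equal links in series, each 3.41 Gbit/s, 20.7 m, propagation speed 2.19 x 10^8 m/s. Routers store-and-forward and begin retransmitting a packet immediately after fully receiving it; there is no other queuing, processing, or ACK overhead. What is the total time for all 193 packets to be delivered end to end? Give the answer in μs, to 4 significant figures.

Per-hop transmission t_tx = L/R = 9300/3410000000 = 2.72727 μs.
Per-hop propagation t_prop = 20.7/219000000 = 0.0945205 μs.
Pipeline fill: first packet needs 4·t_tx to clear all hops; remaining 192 packets each add one t_tx.
Total = (4+193-1)·t_tx + 4·t_prop = 196·2.72727 + 4·0.0945205 = 534.9 μs.

534.9 μs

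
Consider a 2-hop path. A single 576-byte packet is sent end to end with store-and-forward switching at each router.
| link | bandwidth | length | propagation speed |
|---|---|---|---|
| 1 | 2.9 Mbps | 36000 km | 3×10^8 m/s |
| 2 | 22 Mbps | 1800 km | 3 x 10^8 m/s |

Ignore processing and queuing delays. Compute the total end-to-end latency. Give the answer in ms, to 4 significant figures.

L = 576 × 8 = 4608 bits.
Transmission delays (L/R per hop): 1.58897, 0.209455 ms; sum = 1.79842 ms.
Propagation delays (d/s per hop): 120, 6 ms; sum = 126 ms.
End-to-end = 127.8 ms.

127.8 ms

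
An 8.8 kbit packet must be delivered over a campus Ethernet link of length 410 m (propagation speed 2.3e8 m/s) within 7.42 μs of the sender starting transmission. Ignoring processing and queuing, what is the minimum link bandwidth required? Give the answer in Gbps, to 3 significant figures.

1.56 Gbps

Propagation delay = 410 / 2.3e+08 = 1.78261 μs.
Transmission budget = 7.42 − 1.78261 = 5.63739 μs.
R ≥ L / t_tx = 8800 bits / 5.63739e-06 s = 1.56 Gbps.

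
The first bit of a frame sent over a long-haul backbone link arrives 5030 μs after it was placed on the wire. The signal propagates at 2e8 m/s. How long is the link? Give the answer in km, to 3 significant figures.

1010 km

d = s × t_prop = 200000000 × 0.00503 = 1010 km.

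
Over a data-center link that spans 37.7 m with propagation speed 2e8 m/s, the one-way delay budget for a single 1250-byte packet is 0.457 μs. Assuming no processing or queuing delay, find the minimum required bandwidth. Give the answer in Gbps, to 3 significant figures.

37.2 Gbps

L = 10000 bits.
Propagation delay = 37.7 / 200000000 = 0.1885 μs.
Transmission budget = 0.457 − 0.1885 = 0.2685 μs.
R ≥ L / t_tx = 10000 bits / 2.685e-07 s = 37.2 Gbps.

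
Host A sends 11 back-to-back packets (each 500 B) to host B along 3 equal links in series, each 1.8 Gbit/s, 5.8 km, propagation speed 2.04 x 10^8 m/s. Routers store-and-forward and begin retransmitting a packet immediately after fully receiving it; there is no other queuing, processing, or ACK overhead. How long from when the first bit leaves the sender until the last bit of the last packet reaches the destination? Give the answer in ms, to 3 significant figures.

0.114 ms

Per-hop transmission t_tx = L/R = 4000/1800000000 = 0.00222222 ms.
Per-hop propagation t_prop = 5800/204000000 = 0.0284314 ms.
Pipeline fill: first packet needs 3·t_tx to clear all hops; remaining 10 packets each add one t_tx.
Total = (3+11-1)·t_tx + 3·t_prop = 13·0.00222222 + 3·0.0284314 = 0.114 ms.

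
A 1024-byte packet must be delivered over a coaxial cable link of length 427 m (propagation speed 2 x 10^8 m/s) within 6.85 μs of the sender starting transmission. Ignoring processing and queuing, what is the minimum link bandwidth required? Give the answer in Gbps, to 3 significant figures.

L = 8192 bits.
Propagation delay = 427 / 200000000 = 2.135 μs.
Transmission budget = 6.85 − 2.135 = 4.715 μs.
R ≥ L / t_tx = 8192 bits / 4.715e-06 s = 1.74 Gbps.

1.74 Gbps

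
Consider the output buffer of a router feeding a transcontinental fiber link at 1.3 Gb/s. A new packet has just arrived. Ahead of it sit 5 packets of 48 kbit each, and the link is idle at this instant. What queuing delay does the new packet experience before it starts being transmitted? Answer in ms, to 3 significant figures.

Each queued packet: L/R = 48000/1300000000 = 0.0369231 ms.
5 queued → 0.184615 ms.
Queuing delay = 0.185 ms.

0.185 ms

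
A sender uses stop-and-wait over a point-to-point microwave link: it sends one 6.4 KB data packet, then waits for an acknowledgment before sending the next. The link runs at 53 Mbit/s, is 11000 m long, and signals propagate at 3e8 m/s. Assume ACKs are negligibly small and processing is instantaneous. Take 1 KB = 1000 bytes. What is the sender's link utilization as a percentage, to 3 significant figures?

t_tx = L/R = 51200/53000000 = 0.000966038 s.
t_prop = 11000/300000000 = 3.66667e-05 s; RTT = 7.33333e-05 s.
Cycle = t_tx + RTT = 0.00103937 s.
Utilization = t_tx / cycle = 0.000966038/0.00103937 = 92.9 %.

92.9 %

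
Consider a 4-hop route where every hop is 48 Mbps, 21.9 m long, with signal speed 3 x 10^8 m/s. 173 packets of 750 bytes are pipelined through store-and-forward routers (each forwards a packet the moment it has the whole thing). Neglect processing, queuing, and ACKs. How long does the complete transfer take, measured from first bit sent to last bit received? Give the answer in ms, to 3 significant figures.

Per-hop transmission t_tx = L/R = 6000/48000000 = 0.125 ms.
Per-hop propagation t_prop = 21.9/300000000 = 7.3e-05 ms.
Pipeline fill: first packet needs 4·t_tx to clear all hops; remaining 172 packets each add one t_tx.
Total = (4+173-1)·t_tx + 4·t_prop = 176·0.125 + 4·7.3e-05 = 22.0 ms.

22.0 ms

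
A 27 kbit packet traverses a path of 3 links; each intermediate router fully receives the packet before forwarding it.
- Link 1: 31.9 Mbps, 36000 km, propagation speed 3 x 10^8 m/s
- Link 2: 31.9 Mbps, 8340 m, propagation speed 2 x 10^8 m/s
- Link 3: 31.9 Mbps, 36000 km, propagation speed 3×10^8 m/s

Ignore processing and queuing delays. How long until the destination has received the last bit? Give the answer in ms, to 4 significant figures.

L = 27000 bits.
Transmission delay per hop = L/R = 27000/31900000 = 0.846395 ms; 3 hops → 2.53918 ms.
Propagation delays (d/s per hop): 120, 0.0417, 120 ms; sum = 240.042 ms.
End-to-end = 242.6 ms.

242.6 ms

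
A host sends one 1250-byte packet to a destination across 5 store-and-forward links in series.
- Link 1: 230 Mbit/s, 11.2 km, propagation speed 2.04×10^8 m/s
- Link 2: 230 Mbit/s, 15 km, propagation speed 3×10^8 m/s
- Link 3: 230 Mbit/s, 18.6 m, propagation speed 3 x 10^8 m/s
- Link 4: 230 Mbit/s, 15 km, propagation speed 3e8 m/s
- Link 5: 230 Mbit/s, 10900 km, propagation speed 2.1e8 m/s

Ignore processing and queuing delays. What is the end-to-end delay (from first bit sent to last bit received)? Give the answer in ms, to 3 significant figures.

L = 1250 × 8 = 10000 bits.
Transmission delay per hop = L/R = 10000/230000000 = 0.0434783 ms; 5 hops → 0.217391 ms.
Propagation delays (d/s per hop): 0.054902, 0.05, 6.2e-05, 0.05, 51.9048 ms; sum = 52.0597 ms.
End-to-end = 52.3 ms.

52.3 ms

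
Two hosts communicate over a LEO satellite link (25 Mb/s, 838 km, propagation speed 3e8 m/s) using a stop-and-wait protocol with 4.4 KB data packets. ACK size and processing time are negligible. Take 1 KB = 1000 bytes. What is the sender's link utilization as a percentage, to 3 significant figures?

20.1 %

t_tx = L/R = 35200/25000000 = 0.001408 s.
t_prop = 838000/300000000 = 0.00279333 s; RTT = 0.00558667 s.
Cycle = t_tx + RTT = 0.00699467 s.
Utilization = t_tx / cycle = 0.001408/0.00699467 = 20.1 %.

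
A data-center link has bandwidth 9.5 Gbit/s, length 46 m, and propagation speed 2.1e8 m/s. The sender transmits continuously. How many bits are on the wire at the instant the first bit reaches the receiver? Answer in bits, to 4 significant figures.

Propagation delay = 46 / 210000000 = 2.19048e-07 s.
BDP = R × t_prop = 9500000000 × 2.19048e-07 = 2080.95 bits.

2081 bits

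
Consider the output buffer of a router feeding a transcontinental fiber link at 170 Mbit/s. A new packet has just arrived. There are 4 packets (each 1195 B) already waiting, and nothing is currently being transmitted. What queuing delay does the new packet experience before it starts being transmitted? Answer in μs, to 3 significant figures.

225 μs

Each queued packet: L/R = 9560/170000000 = 56.2353 μs.
4 queued → 224.941 μs.
Queuing delay = 225 μs.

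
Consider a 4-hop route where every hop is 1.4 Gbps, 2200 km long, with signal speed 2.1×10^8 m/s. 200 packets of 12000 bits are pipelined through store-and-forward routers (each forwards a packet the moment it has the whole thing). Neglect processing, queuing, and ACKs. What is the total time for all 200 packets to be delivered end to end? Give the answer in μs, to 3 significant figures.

Per-hop transmission t_tx = L/R = 12000/1400000000 = 8.57143 μs.
Per-hop propagation t_prop = 2200000/210000000 = 10476.2 μs.
Pipeline fill: first packet needs 4·t_tx to clear all hops; remaining 199 packets each add one t_tx.
Total = (4+200-1)·t_tx + 4·t_prop = 203·8.57143 + 4·10476.2 = 43600 μs.

43600 μs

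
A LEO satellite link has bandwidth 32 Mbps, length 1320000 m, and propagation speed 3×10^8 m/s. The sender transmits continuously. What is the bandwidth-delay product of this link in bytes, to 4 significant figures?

17600 bytes

Propagation delay = 1320000 / 300000000 = 0.0044 s.
BDP = R × t_prop = 32000000 × 0.0044 = 140800 bits.
In bytes: 140800/8 = 17600 bytes.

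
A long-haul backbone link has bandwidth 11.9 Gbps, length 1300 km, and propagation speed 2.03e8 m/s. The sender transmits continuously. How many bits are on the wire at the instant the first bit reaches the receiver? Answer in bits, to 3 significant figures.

Propagation delay = 1300000 / 2.03e+08 = 0.00640394 s.
BDP = R × t_prop = 11900000000 × 0.00640394 = 76206900 bits.

76200000 bits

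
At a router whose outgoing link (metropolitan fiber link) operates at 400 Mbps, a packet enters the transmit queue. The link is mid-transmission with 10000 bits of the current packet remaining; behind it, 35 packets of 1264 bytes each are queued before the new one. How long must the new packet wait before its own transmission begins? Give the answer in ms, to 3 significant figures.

Each queued packet: L/R = 10112/400000000 = 0.02528 ms.
35 queued → 0.8848 ms.
Plus remaining 10000 bits of current packet: 0.025 ms.
Queuing delay = 0.910 ms.

0.910 ms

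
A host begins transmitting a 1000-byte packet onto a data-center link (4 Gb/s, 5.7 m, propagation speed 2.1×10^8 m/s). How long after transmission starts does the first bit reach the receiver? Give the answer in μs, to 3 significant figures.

0.0271 μs

First bit experiences only propagation delay: d/s = 5.7/210000000 = 0.0271 μs.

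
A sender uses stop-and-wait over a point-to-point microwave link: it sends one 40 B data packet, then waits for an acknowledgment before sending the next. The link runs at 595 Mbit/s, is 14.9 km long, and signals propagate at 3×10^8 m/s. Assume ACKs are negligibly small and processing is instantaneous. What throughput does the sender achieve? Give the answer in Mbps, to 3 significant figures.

t_tx = L/R = 320/595000000 = 5.37815e-07 s.
t_prop = 14900/300000000 = 4.96667e-05 s; RTT = 9.93333e-05 s.
Cycle = t_tx + RTT = 9.98711e-05 s.
Throughput = L / cycle = 320 / 9.98711e-05 = 3.20 Mbps.

3.20 Mbps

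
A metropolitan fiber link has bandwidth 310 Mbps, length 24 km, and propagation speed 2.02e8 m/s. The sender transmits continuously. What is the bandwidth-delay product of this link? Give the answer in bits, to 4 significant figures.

36830 bits

Propagation delay = 24000 / 202000000 = 0.000118812 s.
BDP = R × t_prop = 310000000 × 0.000118812 = 36831.7 bits.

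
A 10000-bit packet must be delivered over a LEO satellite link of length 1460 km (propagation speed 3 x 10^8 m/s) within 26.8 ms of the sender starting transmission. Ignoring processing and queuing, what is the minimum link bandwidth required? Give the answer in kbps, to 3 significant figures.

Propagation delay = 1460000 / 300000000 = 4.86667 ms.
Transmission budget = 26.8 − 4.86667 = 21.9333 ms.
R ≥ L / t_tx = 10000 bits / 0.0219333 s = 456 kbps.

456 kbps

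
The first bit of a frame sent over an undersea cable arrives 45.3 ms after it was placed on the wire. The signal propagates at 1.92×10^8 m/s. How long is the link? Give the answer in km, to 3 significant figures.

8700 km

d = s × t_prop = 192000000 × 0.0453 = 8700 km.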